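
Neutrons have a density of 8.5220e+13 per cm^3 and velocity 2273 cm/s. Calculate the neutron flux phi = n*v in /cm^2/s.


phi = n * v
phi = 8.5220e+13 * 2273
phi = 1.9371e+17 /cm^2/s

1.9371e+17


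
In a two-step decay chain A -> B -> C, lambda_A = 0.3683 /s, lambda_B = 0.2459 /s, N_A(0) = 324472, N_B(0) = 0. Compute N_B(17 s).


N_B(t) = lambda_A * N_A0 / (lambda_B - lambda_A) * [exp(-lambda_A*t) - exp(-lambda_B*t)]
exp(-0.3683*17) = 0.001909145; exp(-0.2459*17) = 0.01529392
N_B = 0.3683 * 324472 / (0.2459 - 0.3683) * (0.001909145 - 0.01529392)
N_B = 13068

13068


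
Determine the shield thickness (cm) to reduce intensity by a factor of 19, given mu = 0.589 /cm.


x = ln(factor) / mu
x = ln(19) / 0.589
x = 4.9990 cm

4.9990


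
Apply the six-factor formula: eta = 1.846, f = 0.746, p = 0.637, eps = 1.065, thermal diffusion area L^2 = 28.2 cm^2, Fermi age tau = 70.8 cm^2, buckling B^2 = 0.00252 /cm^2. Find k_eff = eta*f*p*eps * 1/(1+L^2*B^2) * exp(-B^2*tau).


k_inf = eta*f*p*eps = 1.846*0.746*0.637*1.065 = 0.9342424
P_TNL = 1/(1 + L^2*B^2) = 1/(1 + 28.2*0.00252) = 0.9336510
P_FNL = exp(-B^2*tau) = exp(-0.00252*70.8) = 0.8365943
k_eff = k_inf * P_TNL * P_FNL = 0.9342424 * 0.9336510 * 0.8365943
k_eff = 0.72972

0.72972


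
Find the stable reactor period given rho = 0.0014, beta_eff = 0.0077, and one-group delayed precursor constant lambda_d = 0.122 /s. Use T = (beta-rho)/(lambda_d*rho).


T = (beta - rho) / (lambda_d * rho)
T = (0.0077 - 0.0014) / (0.122 * 0.0014)
T = 36.885 s

36.885


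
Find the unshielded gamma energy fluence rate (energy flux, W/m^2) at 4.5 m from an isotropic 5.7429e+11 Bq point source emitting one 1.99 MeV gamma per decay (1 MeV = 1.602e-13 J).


psi = A * E * 1.602e-13 / (4*pi*r^2)
psi = 5.7429e+11 * 1.99 * 1.602e-13 / (4*pi*4.5^2)
psi = 7.1947e-04 W/m^2

7.1947e-04


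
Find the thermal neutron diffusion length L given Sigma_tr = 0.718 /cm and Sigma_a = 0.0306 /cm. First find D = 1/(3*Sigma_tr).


D = 1 / (3 * Sigma_tr) = 1 / (3 * 0.718) = 0.4642526 cm
L = sqrt(D / Sigma_a)
L = sqrt(0.4642526 / 0.0306)
L = 3.8951 cm

3.8951


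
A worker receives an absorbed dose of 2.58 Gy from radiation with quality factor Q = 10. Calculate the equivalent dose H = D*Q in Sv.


H = D * Q
H = 2.58 * 10
H = 25.800 Sv

25.800


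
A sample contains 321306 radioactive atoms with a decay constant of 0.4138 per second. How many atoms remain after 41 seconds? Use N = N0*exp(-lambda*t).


N = N0 * exp(-lambda * t)
N = 321306 * exp(-0.4138 * 41)
N = 0.013765

0.013765


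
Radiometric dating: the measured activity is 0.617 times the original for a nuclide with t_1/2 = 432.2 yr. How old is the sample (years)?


lambda = ln(2) / t_half = ln(2) / 432.2 = 0.001603765 /yr
t = -ln(A/A0) / lambda
t = -ln(0.617) / 0.001603765
t = 301.10 yr

301.10


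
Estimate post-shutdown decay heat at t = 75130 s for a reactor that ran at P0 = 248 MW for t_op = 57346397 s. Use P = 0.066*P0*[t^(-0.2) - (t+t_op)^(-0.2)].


P/P0 = 0.066 * [t^(-0.2) - (t + t_op)^(-0.2)]
P/P0 = 0.066 * [75130^(-0.2) - (75130 + 57346397)^(-0.2)]
P/P0 = 0.066 * [0.1058857 - 0.02806629] = 0.005136081
P = 248 * 0.005136081 = 1.2737 MW

1.2737


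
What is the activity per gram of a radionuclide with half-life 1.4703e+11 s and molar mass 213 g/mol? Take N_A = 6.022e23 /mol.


lambda = ln(2) / t_half = ln(2) / 1.4703e+11 = 4.714325e-12 /s
SA = lambda * N_A / M
SA = 4.714325e-12 * 6.022e23 / 213
SA = 1.3328e+10 Bq/g

1.3328e+10


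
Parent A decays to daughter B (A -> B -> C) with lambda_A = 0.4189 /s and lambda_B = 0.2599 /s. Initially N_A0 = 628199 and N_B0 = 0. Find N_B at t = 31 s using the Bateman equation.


N_B(t) = lambda_A * N_A0 / (lambda_B - lambda_A) * [exp(-lambda_A*t) - exp(-lambda_B*t)]
exp(-0.4189*31) = 2.292426e-06; exp(-0.2599*31) = 3.169077e-04
N_B = 0.4189 * 628199 / (0.2599 - 0.4189) * (2.292426e-06 - 3.169077e-04)
N_B = 520.70

520.70


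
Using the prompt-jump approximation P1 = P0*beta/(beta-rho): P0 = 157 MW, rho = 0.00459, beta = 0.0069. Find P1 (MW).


P1/P0 = beta / (beta - rho)
P1/P0 = 0.0069 / (0.0069 - 0.00459) = 2.987013
P1 = 157 * 2.987013 = 468.96 MW

468.96


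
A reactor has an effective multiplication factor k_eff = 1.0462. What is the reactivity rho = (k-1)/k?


rho = (k_eff - 1) / k_eff
rho = (1.0462 - 1) / 1.0462
rho = 0.044160

0.044160


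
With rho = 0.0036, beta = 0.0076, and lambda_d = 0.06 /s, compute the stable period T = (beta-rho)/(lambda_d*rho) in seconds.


T = (beta - rho) / (lambda_d * rho)
T = (0.0076 - 0.0036) / (0.06 * 0.0036)
T = 18.519 s

18.519


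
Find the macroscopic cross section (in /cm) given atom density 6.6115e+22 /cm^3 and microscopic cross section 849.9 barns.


Sigma = N * sigma_barns * 1e-24
Sigma = 6.6115e+22 * 849.9 * 1e-24
Sigma = 56.191 /cm

56.191


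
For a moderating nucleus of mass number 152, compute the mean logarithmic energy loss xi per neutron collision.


xi = 1 + (A-1)^2/(2A) * ln((A-1)/(A+1))
xi = 1 + (152-1)^2/(2*152) * ln((152-1)/(152 +1))
xi = 0.013100

0.013100


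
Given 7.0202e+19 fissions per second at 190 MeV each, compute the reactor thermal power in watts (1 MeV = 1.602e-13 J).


P = fission_rate * E_MeV * 1.602e-13
P = 7.0202e+19 * 190 * 1.602e-13
P = 2.1368e+09 W

2.1368e+09


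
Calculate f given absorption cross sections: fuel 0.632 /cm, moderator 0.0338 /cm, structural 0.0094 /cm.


f = Sigma_a_fuel / (Sigma_a_fuel + Sigma_a_mod + Sigma_a_other)
f = 0.632 / (0.632 + 0.0338 + 0.0094)
f = 0.93602

0.93602


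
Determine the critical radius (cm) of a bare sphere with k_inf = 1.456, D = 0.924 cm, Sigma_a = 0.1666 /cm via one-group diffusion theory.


L^2 = D / Sigma_a = 0.924 / 0.1666 = 5.546218 cm^2
B_m^2 = (k_inf - 1) / L^2 = (1.456 - 1) / 5.546218 = 0.08221819 /cm^2
For a bare sphere: B_g = pi/R, so R_c = pi / sqrt(B_m^2)
R_c = pi / sqrt(0.08221819) = 10.956 cm

10.956


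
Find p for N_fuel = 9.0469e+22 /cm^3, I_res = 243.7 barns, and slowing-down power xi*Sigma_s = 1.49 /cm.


p = exp(-N * I * 1e-24 / (xi*Sigma_s))
p = exp(-9.0469e+22 * 243.7 * 1e-24 / 1.49)
p = 3.7481e-07

3.7481e-07


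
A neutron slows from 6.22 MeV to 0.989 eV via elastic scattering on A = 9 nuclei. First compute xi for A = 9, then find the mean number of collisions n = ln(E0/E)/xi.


xi = 1 + (A-1)^2/(2A)*ln((A-1)/(A+1)) = 0.2066007 (for A = 9)
n = ln(E0/E) / xi
n = ln(6.22e6 / 0.989) / 0.2066007
n = ln(6.289181e+06) / 0.2066007 = 75.771

75.771


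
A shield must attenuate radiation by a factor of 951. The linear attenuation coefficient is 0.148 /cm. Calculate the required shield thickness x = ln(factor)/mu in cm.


x = ln(factor) / mu
x = ln(951) / 0.148
x = 46.335 cm

46.335


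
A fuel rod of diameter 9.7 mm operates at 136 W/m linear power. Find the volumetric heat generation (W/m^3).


r = D / 2 / 1000 = 9.7 / 2 / 1000 = 0.00485 m
q''' = q' / (pi * r^2)
q''' = 136 / (pi * 0.00485^2)
q''' = 1.8404e+06 W/m^3

1.8404e+06


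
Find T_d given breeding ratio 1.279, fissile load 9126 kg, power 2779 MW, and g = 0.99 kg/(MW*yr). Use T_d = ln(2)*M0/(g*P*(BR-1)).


Breeding gain G = BR - 1 = 1.279 - 1 = 0.279
Fissile production rate = g * P * G = 0.99 * 2779 * 0.279 = 767.58759 kg/yr
T_d = ln(2) * M0 / (g * P * G)
T_d = ln(2) * 9126 / 767.58759 = 8.2410 yr

8.2410


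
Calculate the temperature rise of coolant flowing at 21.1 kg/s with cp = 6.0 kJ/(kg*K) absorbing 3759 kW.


dT = Q / (m_dot * cp)
dT = 3759 / (21.1 * 6.0)
dT = 29.692 C

29.692


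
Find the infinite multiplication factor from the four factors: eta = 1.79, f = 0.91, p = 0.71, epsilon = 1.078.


k_inf = eta * f * p * epsilon
k_inf = 1.79 * 0.91 * 0.71 * 1.078
k_inf = 1.2467

1.2467


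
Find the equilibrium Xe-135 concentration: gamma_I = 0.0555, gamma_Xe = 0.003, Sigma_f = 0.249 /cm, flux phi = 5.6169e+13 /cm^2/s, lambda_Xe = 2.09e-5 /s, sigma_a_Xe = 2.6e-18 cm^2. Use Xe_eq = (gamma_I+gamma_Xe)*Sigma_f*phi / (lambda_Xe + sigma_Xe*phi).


Xe_eq = (gamma_I + gamma_Xe) * Sigma_f * phi / (lambda_Xe + sigma_Xe * phi)
Numerator = (0.0555 + 0.003) * 0.249 * 5.6169e+13 = 8.181857e+11
Denominator = 2.09e-5 + 2.6e-18 * 5.6169e+13 = 1.669394e-04
Xe_eq = 8.181857e+11 / 1.669394e-04 = 4.9011e+15 /cm^3

4.9011e+15


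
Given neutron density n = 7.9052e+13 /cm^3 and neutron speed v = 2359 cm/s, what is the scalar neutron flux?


phi = n * v
phi = 7.9052e+13 * 2359
phi = 1.8648e+17 /cm^2/s

1.8648e+17


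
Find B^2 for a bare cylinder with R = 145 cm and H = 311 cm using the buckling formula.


B^2 = (2.405/R)^2 + (pi/H)^2
B^2 = (2.405/145)^2 + (pi/311)^2
B^2 = 3.7714e-04 /cm^2

3.7714e-04


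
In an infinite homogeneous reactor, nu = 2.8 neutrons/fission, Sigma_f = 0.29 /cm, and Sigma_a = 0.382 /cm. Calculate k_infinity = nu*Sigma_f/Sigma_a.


k_inf = nu * Sigma_f / Sigma_a
k_inf = 2.8 * 0.29 / 0.382
k_inf = 2.1257

2.1257


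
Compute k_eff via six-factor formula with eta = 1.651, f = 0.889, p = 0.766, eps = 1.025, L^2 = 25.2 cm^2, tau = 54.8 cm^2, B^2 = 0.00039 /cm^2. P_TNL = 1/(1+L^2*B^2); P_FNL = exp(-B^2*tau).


k_inf = eta*f*p*eps = 1.651*0.889*0.766*1.025 = 1.152395
P_TNL = 1/(1 + L^2*B^2) = 1/(1 + 25.2*0.00039) = 0.9902676
P_FNL = exp(-B^2*tau) = exp(-0.00039*54.8) = 0.9788548
k_eff = k_inf * P_TNL * P_FNL = 1.152395 * 0.9902676 * 0.9788548
k_eff = 1.1170

1.1170


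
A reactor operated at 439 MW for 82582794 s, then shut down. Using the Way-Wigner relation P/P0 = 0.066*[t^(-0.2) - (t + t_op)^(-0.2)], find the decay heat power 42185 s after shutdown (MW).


P/P0 = 0.066 * [t^(-0.2) - (t + t_op)^(-0.2)]
P/P0 = 0.066 * [42185^(-0.2) - (42185 + 82582794)^(-0.2)]
P/P0 = 0.066 * [0.1188416 - 0.02609623] = 0.006121194
P = 439 * 0.006121194 = 2.6872 MW

2.6872


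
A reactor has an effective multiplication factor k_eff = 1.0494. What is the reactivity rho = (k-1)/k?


rho = (k_eff - 1) / k_eff
rho = (1.0494 - 1) / 1.0494
rho = 0.047075

0.047075


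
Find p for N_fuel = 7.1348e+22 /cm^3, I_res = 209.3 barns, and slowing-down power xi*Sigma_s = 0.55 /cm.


p = exp(-N * I * 1e-24 / (xi*Sigma_s))
p = exp(-7.1348e+22 * 209.3 * 1e-24 / 0.55)
p = 1.6159e-12

1.6159e-12


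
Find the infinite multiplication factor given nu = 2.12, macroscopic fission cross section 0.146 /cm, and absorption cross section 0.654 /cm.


k_inf = nu * Sigma_f / Sigma_a
k_inf = 2.12 * 0.146 / 0.654
k_inf = 0.47327

0.47327


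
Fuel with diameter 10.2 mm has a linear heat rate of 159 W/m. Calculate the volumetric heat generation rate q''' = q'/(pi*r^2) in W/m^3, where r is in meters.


r = D / 2 / 1000 = 10.2 / 2 / 1000 = 0.0051 m
q''' = q' / (pi * r^2)
q''' = 159 / (pi * 0.0051^2)
q''' = 1.9458e+06 W/m^3

1.9458e+06


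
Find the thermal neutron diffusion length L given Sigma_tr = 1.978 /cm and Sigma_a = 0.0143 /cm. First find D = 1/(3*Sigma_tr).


D = 1 / (3 * Sigma_tr) = 1 / (3 * 1.978) = 0.1685204 cm
L = sqrt(D / Sigma_a)
L = sqrt(0.1685204 / 0.0143)
L = 3.4329 cm

3.4329


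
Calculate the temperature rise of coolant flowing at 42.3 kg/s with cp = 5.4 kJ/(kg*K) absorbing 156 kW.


dT = Q / (m_dot * cp)
dT = 156 / (42.3 * 5.4)
dT = 0.68295 C

0.68295


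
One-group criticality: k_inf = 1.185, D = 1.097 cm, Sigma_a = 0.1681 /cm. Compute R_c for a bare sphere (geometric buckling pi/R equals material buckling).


L^2 = D / Sigma_a = 1.097 / 0.1681 = 6.525877 cm^2
B_m^2 = (k_inf - 1) / L^2 = (1.185 - 1) / 6.525877 = 0.02834868 /cm^2
For a bare sphere: B_g = pi/R, so R_c = pi / sqrt(B_m^2)
R_c = pi / sqrt(0.02834868) = 18.659 cm

18.659


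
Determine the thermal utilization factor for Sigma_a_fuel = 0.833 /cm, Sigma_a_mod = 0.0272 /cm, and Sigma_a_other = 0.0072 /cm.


f = Sigma_a_fuel / (Sigma_a_fuel + Sigma_a_mod + Sigma_a_other)
f = 0.833 / (0.833 + 0.0272 + 0.0072)
f = 0.96034

0.96034


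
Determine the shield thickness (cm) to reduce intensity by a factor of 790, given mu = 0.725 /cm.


x = ln(factor) / mu
x = ln(790) / 0.725
x = 9.2028 cm

9.2028


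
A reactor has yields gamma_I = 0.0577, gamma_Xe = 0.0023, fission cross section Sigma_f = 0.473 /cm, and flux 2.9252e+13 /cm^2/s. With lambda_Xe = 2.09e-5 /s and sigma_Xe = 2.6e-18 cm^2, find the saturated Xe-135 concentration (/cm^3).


Xe_eq = (gamma_I + gamma_Xe) * Sigma_f * phi / (lambda_Xe + sigma_Xe * phi)
Numerator = (0.0577 + 0.0023) * 0.473 * 2.9252e+13 = 8.301718e+11
Denominator = 2.09e-5 + 2.6e-18 * 2.9252e+13 = 9.695520e-05
Xe_eq = 8.301718e+11 / 9.695520e-05 = 8.5624e+15 /cm^3

8.5624e+15


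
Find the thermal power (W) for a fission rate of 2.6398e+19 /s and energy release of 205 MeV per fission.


P = fission_rate * E_MeV * 1.602e-13
P = 2.6398e+19 * 205 * 1.602e-13
P = 8.6694e+08 W

8.6694e+08


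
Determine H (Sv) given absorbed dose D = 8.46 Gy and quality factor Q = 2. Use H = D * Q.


H = D * Q
H = 8.46 * 2
H = 16.920 Sv

16.920


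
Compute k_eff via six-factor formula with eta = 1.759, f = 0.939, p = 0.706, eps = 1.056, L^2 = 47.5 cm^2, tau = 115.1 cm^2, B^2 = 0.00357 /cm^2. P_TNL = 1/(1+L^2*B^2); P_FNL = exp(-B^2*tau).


k_inf = eta*f*p*eps = 1.759*0.939*0.706*1.056 = 1.231403
P_TNL = 1/(1 + L^2*B^2) = 1/(1 + 47.5*0.00357) = 0.8550114
P_FNL = exp(-B^2*tau) = exp(-0.00357*115.1) = 0.6630486
k_eff = k_inf * P_TNL * P_FNL = 1.231403 * 0.8550114 * 0.6630486
k_eff = 0.69810

0.69810


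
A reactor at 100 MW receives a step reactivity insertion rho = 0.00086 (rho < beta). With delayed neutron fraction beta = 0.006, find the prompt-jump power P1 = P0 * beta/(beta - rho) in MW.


P1/P0 = beta / (beta - rho)
P1/P0 = 0.006 / (0.006 - 0.00086) = 1.167315
P1 = 100 * 1.167315 = 116.73 MW

116.73


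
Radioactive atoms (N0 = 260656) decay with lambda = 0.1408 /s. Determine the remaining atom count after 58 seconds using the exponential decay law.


N = N0 * exp(-lambda * t)
N = 260656 * exp(-0.1408 * 58)
N = 74.036

74.036


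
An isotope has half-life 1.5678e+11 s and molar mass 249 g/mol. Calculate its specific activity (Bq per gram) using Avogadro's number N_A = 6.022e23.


lambda = ln(2) / t_half = ln(2) / 1.5678e+11 = 4.421145e-12 /s
SA = lambda * N_A / M
SA = 4.421145e-12 * 6.022e23 / 249
SA = 1.0692e+10 Bq/g

1.0692e+10


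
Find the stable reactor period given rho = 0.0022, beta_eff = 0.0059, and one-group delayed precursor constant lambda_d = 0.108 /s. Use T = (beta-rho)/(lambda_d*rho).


T = (beta - rho) / (lambda_d * rho)
T = (0.0059 - 0.0022) / (0.108 * 0.0022)
T = 15.572 s

15.572


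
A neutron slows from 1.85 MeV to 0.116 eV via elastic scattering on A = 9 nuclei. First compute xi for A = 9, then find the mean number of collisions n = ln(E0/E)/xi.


xi = 1 + (A-1)^2/(2A)*ln((A-1)/(A+1)) = 0.2066007 (for A = 9)
n = ln(E0/E) / xi
n = ln(1.85e6 / 0.116) / 0.2066007
n = ln(1.594828e+07) / 0.2066007 = 80.275

80.275


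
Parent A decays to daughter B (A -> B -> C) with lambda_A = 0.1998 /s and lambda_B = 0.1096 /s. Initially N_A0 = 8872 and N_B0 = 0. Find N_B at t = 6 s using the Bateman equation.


N_B(t) = lambda_A * N_A0 / (lambda_B - lambda_A) * [exp(-lambda_A*t) - exp(-lambda_B*t)]
exp(-0.1998*6) = 0.3015559; exp(-0.1096*6) = 0.5180933
N_B = 0.1998 * 8872 / (0.1096 - 0.1998) * (0.3015559 - 0.5180933)
N_B = 4255.4

4255.4


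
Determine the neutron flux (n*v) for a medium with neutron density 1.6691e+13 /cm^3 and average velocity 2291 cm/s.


phi = n * v
phi = 1.6691e+13 * 2291
phi = 3.8239e+16 /cm^2/s

3.8239e+16


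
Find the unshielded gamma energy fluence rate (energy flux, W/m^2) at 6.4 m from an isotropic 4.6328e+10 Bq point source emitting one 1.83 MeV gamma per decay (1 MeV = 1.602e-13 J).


psi = A * E * 1.602e-13 / (4*pi*r^2)
psi = 4.6328e+10 * 1.83 * 1.602e-13 / (4*pi*6.4^2)
psi = 2.6387e-05 W/m^2

2.6387e-05


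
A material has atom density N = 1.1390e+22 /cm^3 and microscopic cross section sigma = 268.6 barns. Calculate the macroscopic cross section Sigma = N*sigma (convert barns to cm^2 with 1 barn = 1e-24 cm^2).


Sigma = N * sigma_barns * 1e-24
Sigma = 1.1390e+22 * 268.6 * 1e-24
Sigma = 3.0594 /cm

3.0594


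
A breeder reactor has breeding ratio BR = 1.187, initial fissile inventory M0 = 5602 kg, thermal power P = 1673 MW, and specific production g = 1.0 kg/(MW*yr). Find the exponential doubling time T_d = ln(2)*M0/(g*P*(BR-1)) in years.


Breeding gain G = BR - 1 = 1.187 - 1 = 0.187
Fissile production rate = g * P * G = 1.0 * 1673 * 0.187 = 312.851 kg/yr
T_d = ln(2) * M0 / (g * P * G)
T_d = ln(2) * 5602 / 312.851 = 12.412 yr

12.412


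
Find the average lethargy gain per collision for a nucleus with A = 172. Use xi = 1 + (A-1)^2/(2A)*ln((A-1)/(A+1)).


xi = 1 + (A-1)^2/(2A) * ln((A-1)/(A+1))
xi = 1 + (172-1)^2/(2*172) * ln((172-1)/(172 +1))
xi = 0.011583

0.011583


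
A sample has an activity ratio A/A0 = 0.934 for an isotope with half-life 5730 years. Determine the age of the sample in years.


lambda = ln(2) / t_half = ln(2) / 5730 = 1.209681e-04 /yr
t = -ln(A/A0) / lambda
t = -ln(0.934) / 1.209681e-04
t = 564.44 yr

564.44


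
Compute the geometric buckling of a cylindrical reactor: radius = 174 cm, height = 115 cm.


B^2 = (2.405/R)^2 + (pi/H)^2
B^2 = (2.405/174)^2 + (pi/115)^2
B^2 = 9.3733e-04 /cm^2

9.3733e-04


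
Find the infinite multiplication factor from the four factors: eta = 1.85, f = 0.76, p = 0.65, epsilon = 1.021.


k_inf = eta * f * p * epsilon
k_inf = 1.85 * 0.76 * 0.65 * 1.021
k_inf = 0.93309

0.93309


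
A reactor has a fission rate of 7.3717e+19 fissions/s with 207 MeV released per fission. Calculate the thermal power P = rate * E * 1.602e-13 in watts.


P = fission_rate * E_MeV * 1.602e-13
P = 7.3717e+19 * 207 * 1.602e-13
P = 2.4446e+09 W

2.4446e+09


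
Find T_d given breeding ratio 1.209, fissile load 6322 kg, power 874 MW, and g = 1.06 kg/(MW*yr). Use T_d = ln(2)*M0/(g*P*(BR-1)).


Breeding gain G = BR - 1 = 1.209 - 1 = 0.209
Fissile production rate = g * P * G = 1.06 * 874 * 0.209 = 193.62596 kg/yr
T_d = ln(2) * M0 / (g * P * G)
T_d = ln(2) * 6322 / 193.62596 = 22.632 yr

22.632


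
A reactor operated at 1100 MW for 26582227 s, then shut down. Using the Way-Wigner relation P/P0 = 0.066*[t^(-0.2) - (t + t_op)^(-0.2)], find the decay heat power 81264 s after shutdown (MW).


P/P0 = 0.066 * [t^(-0.2) - (t + t_op)^(-0.2)]
P/P0 = 0.066 * [81264^(-0.2) - (81264 + 26582227)^(-0.2)]
P/P0 = 0.066 * [0.1042366 - 0.03272025] = 0.004720079
P = 1100 * 0.004720079 = 5.1921 MW

5.1921


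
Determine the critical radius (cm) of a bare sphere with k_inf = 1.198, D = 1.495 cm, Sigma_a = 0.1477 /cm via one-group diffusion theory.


L^2 = D / Sigma_a = 1.495 / 0.1477 = 10.12187 cm^2
B_m^2 = (k_inf - 1) / L^2 = (1.198 - 1) / 10.12187 = 0.01956160 /cm^2
For a bare sphere: B_g = pi/R, so R_c = pi / sqrt(B_m^2)
R_c = pi / sqrt(0.01956160) = 22.462 cm

22.462


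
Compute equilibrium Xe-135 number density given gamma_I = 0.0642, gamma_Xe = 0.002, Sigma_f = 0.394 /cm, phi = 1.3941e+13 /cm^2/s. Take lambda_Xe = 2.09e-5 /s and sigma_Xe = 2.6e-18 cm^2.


Xe_eq = (gamma_I + gamma_Xe) * Sigma_f * phi / (lambda_Xe + sigma_Xe * phi)
Numerator = (0.0642 + 0.002) * 0.394 * 1.3941e+13 = 3.636203e+11
Denominator = 2.09e-5 + 2.6e-18 * 1.3941e+13 = 5.714660e-05
Xe_eq = 3.636203e+11 / 5.714660e-05 = 6.3629e+15 /cm^3

6.3629e+15


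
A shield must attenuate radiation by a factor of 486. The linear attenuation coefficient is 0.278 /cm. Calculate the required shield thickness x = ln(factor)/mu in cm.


x = ln(factor) / mu
x = ln(486) / 0.278
x = 22.253 cm

22.253


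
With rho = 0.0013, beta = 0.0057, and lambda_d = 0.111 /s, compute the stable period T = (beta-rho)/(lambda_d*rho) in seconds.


T = (beta - rho) / (lambda_d * rho)
T = (0.0057 - 0.0013) / (0.111 * 0.0013)
T = 30.492 s

30.492


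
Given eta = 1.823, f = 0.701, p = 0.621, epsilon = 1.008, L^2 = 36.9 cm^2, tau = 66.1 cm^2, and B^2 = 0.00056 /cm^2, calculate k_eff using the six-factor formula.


k_inf = eta*f*p*eps = 1.823*0.701*0.621*1.008 = 0.7999389
P_TNL = 1/(1 + L^2*B^2) = 1/(1 + 36.9*0.00056) = 0.9797544
P_FNL = exp(-B^2*tau) = exp(-0.00056*66.1) = 0.9636607
k_eff = k_inf * P_TNL * P_FNL = 0.7999389 * 0.9797544 * 0.9636607
k_eff = 0.75526

0.75526


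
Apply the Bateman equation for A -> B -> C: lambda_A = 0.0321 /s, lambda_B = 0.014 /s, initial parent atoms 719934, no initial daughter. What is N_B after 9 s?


N_B(t) = lambda_A * N_A0 / (lambda_B - lambda_A) * [exp(-lambda_A*t) - exp(-lambda_B*t)]
exp(-0.0321*9) = 0.7490871; exp(-0.014*9) = 0.8816148
N_B = 0.0321 * 719934 / (0.014 - 0.0321) * (0.7490871 - 0.8816148)
N_B = 169210

169210


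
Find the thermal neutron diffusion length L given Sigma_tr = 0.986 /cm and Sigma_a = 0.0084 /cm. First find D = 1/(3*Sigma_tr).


D = 1 / (3 * Sigma_tr) = 1 / (3 * 0.986) = 0.3380663 cm
L = sqrt(D / Sigma_a)
L = sqrt(0.3380663 / 0.0084)
L = 6.3440 cm

6.3440


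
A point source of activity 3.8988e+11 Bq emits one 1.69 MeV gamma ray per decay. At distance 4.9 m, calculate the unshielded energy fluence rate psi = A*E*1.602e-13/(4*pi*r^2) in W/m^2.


psi = A * E * 1.602e-13 / (4*pi*r^2)
psi = 3.8988e+11 * 1.69 * 1.602e-13 / (4*pi*4.9^2)
psi = 3.4985e-04 W/m^2

3.4985e-04


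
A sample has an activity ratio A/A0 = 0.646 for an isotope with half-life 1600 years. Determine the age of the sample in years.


lambda = ln(2) / t_half = ln(2) / 1600 = 4.332170e-04 /yr
t = -ln(A/A0) / lambda
t = -ln(0.646) / 4.332170e-04
t = 1008.6 yr

1008.6


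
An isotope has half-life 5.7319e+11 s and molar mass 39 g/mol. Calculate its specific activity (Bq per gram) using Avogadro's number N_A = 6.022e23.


lambda = ln(2) / t_half = ln(2) / 5.7319e+11 = 1.209280e-12 /s
SA = lambda * N_A / M
SA = 1.209280e-12 * 6.022e23 / 39
SA = 1.8673e+10 Bq/g

1.8673e+10


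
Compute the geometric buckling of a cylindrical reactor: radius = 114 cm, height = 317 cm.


B^2 = (2.405/R)^2 + (pi/H)^2
B^2 = (2.405/114)^2 + (pi/317)^2
B^2 = 5.4328e-04 /cm^2

5.4328e-04


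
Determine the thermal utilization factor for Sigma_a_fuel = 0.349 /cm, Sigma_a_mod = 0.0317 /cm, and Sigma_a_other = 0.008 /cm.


f = Sigma_a_fuel / (Sigma_a_fuel + Sigma_a_mod + Sigma_a_other)
f = 0.349 / (0.349 + 0.0317 + 0.008)
f = 0.89786

0.89786


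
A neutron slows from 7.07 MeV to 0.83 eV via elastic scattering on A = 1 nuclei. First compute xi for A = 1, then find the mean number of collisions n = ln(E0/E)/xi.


xi = 1 + (A-1)^2/(2A)*ln((A-1)/(A+1)) = 1 (for A = 1)
n = ln(E0/E) / xi
n = ln(7.07e6 / 0.83) / 1
n = ln(8.518072e+06) / 1 = 15.958

15.958


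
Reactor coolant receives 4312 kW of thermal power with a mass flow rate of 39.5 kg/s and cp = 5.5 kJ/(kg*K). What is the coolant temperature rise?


dT = Q / (m_dot * cp)
dT = 4312 / (39.5 * 5.5)
dT = 19.848 C

19.848


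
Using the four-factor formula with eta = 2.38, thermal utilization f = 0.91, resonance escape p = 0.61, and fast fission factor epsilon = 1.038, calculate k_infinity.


k_inf = eta * f * p * epsilon
k_inf = 2.38 * 0.91 * 0.61 * 1.038
k_inf = 1.3713

1.3713


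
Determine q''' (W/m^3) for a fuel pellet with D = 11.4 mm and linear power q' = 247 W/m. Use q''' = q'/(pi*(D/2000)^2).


r = D / 2 / 1000 = 11.4 / 2 / 1000 = 0.0057 m
q''' = q' / (pi * r^2)
q''' = 247 / (pi * 0.0057^2)
q''' = 2.4199e+06 W/m^3

2.4199e+06


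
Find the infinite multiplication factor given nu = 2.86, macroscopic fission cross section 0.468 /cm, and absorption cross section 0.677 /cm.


k_inf = nu * Sigma_f / Sigma_a
k_inf = 2.86 * 0.468 / 0.677
k_inf = 1.9771

1.9771


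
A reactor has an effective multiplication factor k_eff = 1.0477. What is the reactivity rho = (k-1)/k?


rho = (k_eff - 1) / k_eff
rho = (1.0477 - 1) / 1.0477
rho = 0.045528

0.045528


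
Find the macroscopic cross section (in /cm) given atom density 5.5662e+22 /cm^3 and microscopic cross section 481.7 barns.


Sigma = N * sigma_barns * 1e-24
Sigma = 5.5662e+22 * 481.7 * 1e-24
Sigma = 26.812 /cm

26.812


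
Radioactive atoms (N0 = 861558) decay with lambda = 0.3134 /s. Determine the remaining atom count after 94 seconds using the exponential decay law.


N = N0 * exp(-lambda * t)
N = 861558 * exp(-0.3134 * 94)
N = 1.3840e-07

1.3840e-07


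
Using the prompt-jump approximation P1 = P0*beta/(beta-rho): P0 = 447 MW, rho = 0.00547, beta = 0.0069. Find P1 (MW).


P1/P0 = beta / (beta - rho)
P1/P0 = 0.0069 / (0.0069 - 0.00547) = 4.825175
P1 = 447 * 4.825175 = 2156.9 MW

2156.9


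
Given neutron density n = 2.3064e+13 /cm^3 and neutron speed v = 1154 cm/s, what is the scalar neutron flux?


phi = n * v
phi = 2.3064e+13 * 1154
phi = 2.6616e+16 /cm^2/s

2.6616e+16


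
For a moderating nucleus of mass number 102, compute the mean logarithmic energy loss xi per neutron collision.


xi = 1 + (A-1)^2/(2A) * ln((A-1)/(A+1))
xi = 1 + (102-1)^2/(2*102) * ln((102-1)/(102 +1))
xi = 0.019480

0.019480


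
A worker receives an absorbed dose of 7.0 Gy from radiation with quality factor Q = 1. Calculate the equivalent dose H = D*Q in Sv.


H = D * Q
H = 7.0 * 1
H = 7.0000 Sv

7.0000


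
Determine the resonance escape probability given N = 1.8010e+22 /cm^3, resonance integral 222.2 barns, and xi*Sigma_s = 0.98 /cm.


p = exp(-N * I * 1e-24 / (xi*Sigma_s))
p = exp(-1.8010e+22 * 222.2 * 1e-24 / 0.98)
p = 0.016849

0.016849


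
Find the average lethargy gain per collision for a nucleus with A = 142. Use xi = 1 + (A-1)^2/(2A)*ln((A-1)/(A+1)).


xi = 1 + (A-1)^2/(2A) * ln((A-1)/(A+1))
xi = 1 + (142-1)^2/(2*142) * ln((142-1)/(142 +1))
xi = 0.014019

0.014019


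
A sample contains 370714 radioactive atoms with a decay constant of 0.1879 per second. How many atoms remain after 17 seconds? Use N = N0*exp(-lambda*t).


N = N0 * exp(-lambda * t)
N = 370714 * exp(-0.1879 * 17)
N = 15197

15197


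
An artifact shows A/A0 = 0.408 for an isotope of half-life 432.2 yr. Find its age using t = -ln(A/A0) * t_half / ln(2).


lambda = ln(2) / t_half = ln(2) / 432.2 = 0.001603765 /yr
t = -ln(A/A0) / lambda
t = -ln(0.408) / 0.001603765
t = 558.99 yr

558.99


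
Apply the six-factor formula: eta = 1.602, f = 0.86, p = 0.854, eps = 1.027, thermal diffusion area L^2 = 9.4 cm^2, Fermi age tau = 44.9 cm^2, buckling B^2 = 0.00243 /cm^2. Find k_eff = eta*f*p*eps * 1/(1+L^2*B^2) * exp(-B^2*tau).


k_inf = eta*f*p*eps = 1.602*0.86*0.854*1.027 = 1.208340
P_TNL = 1/(1 + L^2*B^2) = 1/(1 + 9.4*0.00243) = 0.9776681
P_FNL = exp(-B^2*tau) = exp(-0.00243*44.9) = 0.8966345
k_eff = k_inf * P_TNL * P_FNL = 1.208340 * 0.9776681 * 0.8966345
k_eff = 1.0592

1.0592


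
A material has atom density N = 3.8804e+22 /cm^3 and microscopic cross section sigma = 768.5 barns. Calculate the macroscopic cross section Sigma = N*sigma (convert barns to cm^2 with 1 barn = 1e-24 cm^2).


Sigma = N * sigma_barns * 1e-24
Sigma = 3.8804e+22 * 768.5 * 1e-24
Sigma = 29.821 /cm

29.821


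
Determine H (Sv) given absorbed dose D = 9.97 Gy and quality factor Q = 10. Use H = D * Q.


H = D * Q
H = 9.97 * 10
H = 99.700 Sv

99.700


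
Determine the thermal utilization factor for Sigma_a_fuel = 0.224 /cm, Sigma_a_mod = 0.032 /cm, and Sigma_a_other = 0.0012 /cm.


f = Sigma_a_fuel / (Sigma_a_fuel + Sigma_a_mod + Sigma_a_other)
f = 0.224 / (0.224 + 0.032 + 0.0012)
f = 0.87092

0.87092


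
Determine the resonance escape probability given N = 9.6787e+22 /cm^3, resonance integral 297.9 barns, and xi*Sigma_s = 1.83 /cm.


p = exp(-N * I * 1e-24 / (xi*Sigma_s))
p = exp(-9.6787e+22 * 297.9 * 1e-24 / 1.83)
p = 1.4368e-07

1.4368e-07


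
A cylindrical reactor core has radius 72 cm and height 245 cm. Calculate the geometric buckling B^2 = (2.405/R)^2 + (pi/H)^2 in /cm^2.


B^2 = (2.405/R)^2 + (pi/H)^2
B^2 = (2.405/72)^2 + (pi/245)^2
B^2 = 0.0012802 /cm^2

0.0012802


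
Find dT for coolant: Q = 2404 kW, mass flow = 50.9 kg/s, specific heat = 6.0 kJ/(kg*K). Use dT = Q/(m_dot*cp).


dT = Q / (m_dot * cp)
dT = 2404 / (50.9 * 6.0)
dT = 7.8716 C

7.8716


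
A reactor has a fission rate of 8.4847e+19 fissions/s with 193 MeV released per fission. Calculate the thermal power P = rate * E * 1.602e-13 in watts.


P = fission_rate * E_MeV * 1.602e-13
P = 8.4847e+19 * 193 * 1.602e-13
P = 2.6234e+09 W

2.6234e+09


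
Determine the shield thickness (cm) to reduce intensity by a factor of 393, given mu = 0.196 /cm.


x = ln(factor) / mu
x = ln(393) / 0.196
x = 30.479 cm

30.479


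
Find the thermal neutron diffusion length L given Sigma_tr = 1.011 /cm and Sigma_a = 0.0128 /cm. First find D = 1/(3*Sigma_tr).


D = 1 / (3 * Sigma_tr) = 1 / (3 * 1.011) = 0.3297066 cm
L = sqrt(D / Sigma_a)
L = sqrt(0.3297066 / 0.0128)
L = 5.0753 cm

5.0753


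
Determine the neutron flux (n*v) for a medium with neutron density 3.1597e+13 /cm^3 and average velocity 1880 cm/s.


phi = n * v
phi = 3.1597e+13 * 1880
phi = 5.9402e+16 /cm^2/s

5.9402e+16


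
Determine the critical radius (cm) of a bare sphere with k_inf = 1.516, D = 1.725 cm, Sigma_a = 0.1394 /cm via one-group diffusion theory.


L^2 = D / Sigma_a = 1.725 / 0.1394 = 12.37446 cm^2
B_m^2 = (k_inf - 1) / L^2 = (1.516 - 1) / 12.37446 = 0.04169879 /cm^2
For a bare sphere: B_g = pi/R, so R_c = pi / sqrt(B_m^2)
R_c = pi / sqrt(0.04169879) = 15.385 cm

15.385


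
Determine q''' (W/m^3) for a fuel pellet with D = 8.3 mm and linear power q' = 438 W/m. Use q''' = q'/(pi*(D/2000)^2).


r = D / 2 / 1000 = 8.3 / 2 / 1000 = 0.00415 m
q''' = q' / (pi * r^2)
q''' = 438 / (pi * 0.00415^2)
q''' = 8.0952e+06 W/m^3

8.0952e+06


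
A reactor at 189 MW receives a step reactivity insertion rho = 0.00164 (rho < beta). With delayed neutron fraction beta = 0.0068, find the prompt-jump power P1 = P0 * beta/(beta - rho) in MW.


P1/P0 = beta / (beta - rho)
P1/P0 = 0.0068 / (0.0068 - 0.00164) = 1.317829
P1 = 189 * 1.317829 = 249.07 MW

249.07


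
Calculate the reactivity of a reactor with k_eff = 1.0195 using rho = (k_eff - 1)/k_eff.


rho = (k_eff - 1) / k_eff
rho = (1.0195 - 1) / 1.0195
rho = 0.019127

0.019127


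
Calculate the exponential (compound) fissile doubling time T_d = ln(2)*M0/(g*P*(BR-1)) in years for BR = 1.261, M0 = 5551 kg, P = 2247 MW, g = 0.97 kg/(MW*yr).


Breeding gain G = BR - 1 = 1.261 - 1 = 0.261
Fissile production rate = g * P * G = 0.97 * 2247 * 0.261 = 568.87299 kg/yr
T_d = ln(2) * M0 / (g * P * G)
T_d = ln(2) * 5551 / 568.87299 = 6.7637 yr

6.7637


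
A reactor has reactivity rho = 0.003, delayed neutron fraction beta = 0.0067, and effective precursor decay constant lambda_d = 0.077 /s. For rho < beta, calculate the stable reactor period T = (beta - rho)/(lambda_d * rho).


T = (beta - rho) / (lambda_d * rho)
T = (0.0067 - 0.003) / (0.077 * 0.003)
T = 16.017 s

16.017


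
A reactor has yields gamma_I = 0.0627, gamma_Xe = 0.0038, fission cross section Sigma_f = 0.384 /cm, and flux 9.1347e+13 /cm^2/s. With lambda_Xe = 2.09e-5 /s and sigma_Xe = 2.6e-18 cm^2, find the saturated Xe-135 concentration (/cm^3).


Xe_eq = (gamma_I + gamma_Xe) * Sigma_f * phi / (lambda_Xe + sigma_Xe * phi)
Numerator = (0.0627 + 0.0038) * 0.384 * 9.1347e+13 = 2.332637e+12
Denominator = 2.09e-5 + 2.6e-18 * 9.1347e+13 = 2.584022e-04
Xe_eq = 2.332637e+12 / 2.584022e-04 = 9.0272e+15 /cm^3

9.0272e+15


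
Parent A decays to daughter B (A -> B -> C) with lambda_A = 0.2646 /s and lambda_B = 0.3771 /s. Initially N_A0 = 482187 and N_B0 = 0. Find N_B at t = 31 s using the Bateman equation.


N_B(t) = lambda_A * N_A0 / (lambda_B - lambda_A) * [exp(-lambda_A*t) - exp(-lambda_B*t)]
exp(-0.2646*31) = 2.739404e-04; exp(-0.3771*31) = 8.376336e-06
N_B = 0.2646 * 482187 / (0.3771 - 0.2646) * (2.739404e-04 - 8.376336e-06)
N_B = 301.18

301.18


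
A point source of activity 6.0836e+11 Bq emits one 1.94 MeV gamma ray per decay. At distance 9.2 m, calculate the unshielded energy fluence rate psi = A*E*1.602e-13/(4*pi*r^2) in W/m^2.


psi = A * E * 1.602e-13 / (4*pi*r^2)
psi = 6.0836e+11 * 1.94 * 1.602e-13 / (4*pi*9.2^2)
psi = 1.7776e-04 W/m^2

1.7776e-04


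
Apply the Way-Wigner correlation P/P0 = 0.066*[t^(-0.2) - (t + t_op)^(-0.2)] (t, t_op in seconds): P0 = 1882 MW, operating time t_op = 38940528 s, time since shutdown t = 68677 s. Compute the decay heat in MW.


P/P0 = 0.066 * [t^(-0.2) - (t + t_op)^(-0.2)]
P/P0 = 0.066 * [68677^(-0.2) - (68677 + 38940528)^(-0.2)]
P/P0 = 0.066 * [0.1078047 - 0.03032261] = 0.005113818
P = 1882 * 0.005113818 = 9.6242 MW

9.6242


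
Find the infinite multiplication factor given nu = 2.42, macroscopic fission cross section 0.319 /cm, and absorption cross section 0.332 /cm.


k_inf = nu * Sigma_f / Sigma_a
k_inf = 2.42 * 0.319 / 0.332
k_inf = 2.3252

2.3252


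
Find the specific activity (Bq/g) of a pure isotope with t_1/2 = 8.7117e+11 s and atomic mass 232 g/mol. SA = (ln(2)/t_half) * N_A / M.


lambda = ln(2) / t_half = ln(2) / 8.7117e+11 = 7.956509e-13 /s
SA = lambda * N_A / M
SA = 7.956509e-13 * 6.022e23 / 232
SA = 2.0653e+09 Bq/g

2.0653e+09


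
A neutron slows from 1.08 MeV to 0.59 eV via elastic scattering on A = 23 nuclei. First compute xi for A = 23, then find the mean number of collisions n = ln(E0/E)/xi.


xi = 1 + (A-1)^2/(2A)*ln((A-1)/(A+1)) = 0.08448899 (for A = 23)
n = ln(E0/E) / xi
n = ln(1.08e6 / 0.59) / 0.08448899
n = ln(1.830508e+06) / 0.08448899 = 170.67

170.67


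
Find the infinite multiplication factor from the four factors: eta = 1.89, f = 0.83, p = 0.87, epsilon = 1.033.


k_inf = eta * f * p * epsilon
k_inf = 1.89 * 0.83 * 0.87 * 1.033
k_inf = 1.4098

1.4098


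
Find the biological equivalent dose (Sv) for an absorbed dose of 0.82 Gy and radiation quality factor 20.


H = D * Q
H = 0.82 * 20
H = 16.400 Sv

16.400


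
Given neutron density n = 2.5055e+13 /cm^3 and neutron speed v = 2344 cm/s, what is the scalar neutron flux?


phi = n * v
phi = 2.5055e+13 * 2344
phi = 5.8729e+16 /cm^2/s

5.8729e+16


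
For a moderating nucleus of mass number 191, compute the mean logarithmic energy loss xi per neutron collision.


xi = 1 + (A-1)^2/(2A) * ln((A-1)/(A+1))
xi = 1 + (191-1)^2/(2*191) * ln((191-1)/(191 +1))
xi = 0.010435

0.010435


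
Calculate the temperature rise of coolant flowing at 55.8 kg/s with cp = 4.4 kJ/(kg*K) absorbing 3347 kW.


dT = Q / (m_dot * cp)
dT = 3347 / (55.8 * 4.4)
dT = 13.632 C

13.632


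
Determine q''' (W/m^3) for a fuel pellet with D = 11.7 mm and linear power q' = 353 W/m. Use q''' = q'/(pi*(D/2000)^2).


r = D / 2 / 1000 = 11.7 / 2 / 1000 = 0.00585 m
q''' = q' / (pi * r^2)
q''' = 353 / (pi * 0.00585^2)
q''' = 3.2833e+06 W/m^3

3.2833e+06


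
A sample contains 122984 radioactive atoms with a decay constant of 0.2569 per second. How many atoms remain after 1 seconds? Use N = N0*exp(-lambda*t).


N = N0 * exp(-lambda * t)
N = 122984 * exp(-0.2569 * 1)
N = 95121

95121


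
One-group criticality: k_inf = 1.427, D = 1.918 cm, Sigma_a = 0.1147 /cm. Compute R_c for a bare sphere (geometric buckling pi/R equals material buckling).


L^2 = D / Sigma_a = 1.918 / 0.1147 = 16.72188 cm^2
B_m^2 = (k_inf - 1) / L^2 = (1.427 - 1) / 16.72188 = 0.02553541 /cm^2
For a bare sphere: B_g = pi/R, so R_c = pi / sqrt(B_m^2)
R_c = pi / sqrt(0.02553541) = 19.660 cm

19.660


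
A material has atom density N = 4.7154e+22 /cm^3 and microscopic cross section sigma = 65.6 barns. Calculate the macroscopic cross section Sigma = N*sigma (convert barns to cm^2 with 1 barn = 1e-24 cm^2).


Sigma = N * sigma_barns * 1e-24
Sigma = 4.7154e+22 * 65.6 * 1e-24
Sigma = 3.0933 /cm

3.0933


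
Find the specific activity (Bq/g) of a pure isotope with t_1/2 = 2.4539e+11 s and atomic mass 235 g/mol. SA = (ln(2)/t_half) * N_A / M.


lambda = ln(2) / t_half = ln(2) / 2.4539e+11 = 2.824676e-12 /s
SA = lambda * N_A / M
SA = 2.824676e-12 * 6.022e23 / 235
SA = 7.2384e+09 Bq/g

7.2384e+09


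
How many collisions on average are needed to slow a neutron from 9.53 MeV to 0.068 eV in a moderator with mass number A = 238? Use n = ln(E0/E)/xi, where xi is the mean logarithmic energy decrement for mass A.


xi = 1 + (A-1)^2/(2A)*ln((A-1)/(A+1)) = 0.008379872 (for A = 238)
n = ln(E0/E) / xi
n = ln(9.53e6 / 0.068) / 0.008379872
n = ln(1.401471e+08) / 0.008379872 = 2238.5

2238.5


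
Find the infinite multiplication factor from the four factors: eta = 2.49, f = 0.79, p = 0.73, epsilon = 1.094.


k_inf = eta * f * p * epsilon
k_inf = 2.49 * 0.79 * 0.73 * 1.094
k_inf = 1.5710

1.5710


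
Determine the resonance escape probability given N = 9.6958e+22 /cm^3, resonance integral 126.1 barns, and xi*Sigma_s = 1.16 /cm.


p = exp(-N * I * 1e-24 / (xi*Sigma_s))
p = exp(-9.6958e+22 * 126.1 * 1e-24 / 1.16)
p = 2.6457e-05

2.6457e-05


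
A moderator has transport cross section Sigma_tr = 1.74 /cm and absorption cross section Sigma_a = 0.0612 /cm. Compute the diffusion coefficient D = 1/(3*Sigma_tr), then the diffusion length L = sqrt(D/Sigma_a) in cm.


D = 1 / (3 * Sigma_tr) = 1 / (3 * 1.74) = 0.1915709 cm
L = sqrt(D / Sigma_a)
L = sqrt(0.1915709 / 0.0612)
L = 1.7692 cm

1.7692


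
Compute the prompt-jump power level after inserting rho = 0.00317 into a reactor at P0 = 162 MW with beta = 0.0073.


P1/P0 = beta / (beta - rho)
P1/P0 = 0.0073 / (0.0073 - 0.00317) = 1.767554
P1 = 162 * 1.767554 = 286.34 MW

286.34


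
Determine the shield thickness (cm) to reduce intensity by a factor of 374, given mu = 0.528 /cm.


x = ln(factor) / mu
x = ln(374) / 0.528
x = 11.220 cm

11.220


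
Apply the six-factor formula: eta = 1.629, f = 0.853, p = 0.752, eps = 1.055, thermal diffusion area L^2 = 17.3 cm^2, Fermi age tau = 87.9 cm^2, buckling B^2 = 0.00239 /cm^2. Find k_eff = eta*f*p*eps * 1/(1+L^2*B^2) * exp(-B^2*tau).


k_inf = eta*f*p*eps = 1.629*0.853*0.752*1.055 = 1.102403
P_TNL = 1/(1 + L^2*B^2) = 1/(1 + 17.3*0.00239) = 0.9602947
P_FNL = exp(-B^2*tau) = exp(-0.00239*87.9) = 0.8105186
k_eff = k_inf * P_TNL * P_FNL = 1.102403 * 0.9602947 * 0.8105186
k_eff = 0.85804

0.85804


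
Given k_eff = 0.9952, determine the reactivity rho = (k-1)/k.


rho = (k_eff - 1) / k_eff
rho = (0.9952 - 1) / 0.9952
rho = -0.0048232

-0.0048232


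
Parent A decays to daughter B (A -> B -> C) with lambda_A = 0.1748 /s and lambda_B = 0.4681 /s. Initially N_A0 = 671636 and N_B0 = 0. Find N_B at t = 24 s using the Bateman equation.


N_B(t) = lambda_A * N_A0 / (lambda_B - lambda_A) * [exp(-lambda_A*t) - exp(-lambda_B*t)]
exp(-0.1748*24) = 0.01506773; exp(-0.4681*24) = 1.321180e-05
N_B = 0.1748 * 671636 / (0.4681 - 0.1748) * (0.01506773 - 1.321180e-05)
N_B = 6026.0

6026.0


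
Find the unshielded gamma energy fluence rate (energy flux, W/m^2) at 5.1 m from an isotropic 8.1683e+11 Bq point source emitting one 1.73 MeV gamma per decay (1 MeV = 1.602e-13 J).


psi = A * E * 1.602e-13 / (4*pi*r^2)
psi = 8.1683e+11 * 1.73 * 1.602e-13 / (4*pi*5.1^2)
psi = 6.9261e-04 W/m^2

6.9261e-04


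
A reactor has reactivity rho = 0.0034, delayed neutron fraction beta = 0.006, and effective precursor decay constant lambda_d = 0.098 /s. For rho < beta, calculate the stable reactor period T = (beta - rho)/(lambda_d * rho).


T = (beta - rho) / (lambda_d * rho)
T = (0.006 - 0.0034) / (0.098 * 0.0034)
T = 7.8031 s

7.8031


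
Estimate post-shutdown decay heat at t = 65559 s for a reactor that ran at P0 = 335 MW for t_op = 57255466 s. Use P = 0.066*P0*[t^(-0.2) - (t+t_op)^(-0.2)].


P/P0 = 0.066 * [t^(-0.2) - (t + t_op)^(-0.2)]
P/P0 = 0.066 * [65559^(-0.2) - (65559 + 57255466)^(-0.2)]
P/P0 = 0.066 * [0.1088112 - 0.02807613] = 0.005328515
P = 335 * 0.005328515 = 1.7851 MW

1.7851


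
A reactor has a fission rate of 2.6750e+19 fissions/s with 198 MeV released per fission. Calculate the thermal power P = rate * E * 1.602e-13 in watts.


P = fission_rate * E_MeV * 1.602e-13
P = 2.6750e+19 * 198 * 1.602e-13
P = 8.4850e+08 W

8.4850e+08
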